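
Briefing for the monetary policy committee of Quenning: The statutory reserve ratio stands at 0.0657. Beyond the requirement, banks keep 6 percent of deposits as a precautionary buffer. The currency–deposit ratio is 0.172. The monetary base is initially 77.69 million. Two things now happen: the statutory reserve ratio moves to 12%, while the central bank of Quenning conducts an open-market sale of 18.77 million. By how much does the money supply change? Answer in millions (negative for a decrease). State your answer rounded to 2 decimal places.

-109.68 million

Before: m₁ = (1 + 0.172) / (0.0657 + 0.06 + 0.172) ≈ 3.93685, MB₁ = 77.69, so M₁ = 3.93685 × 77.69 ≈ 305.8539 million.
After: m₂ = (1 + 0.172) / (0.12 + 0.06 + 0.172) ≈ 3.32955, MB₂ = 77.69 − 18.77 = 58.92, so M₂ = 3.32955 × 58.92 ≈ 196.1771 million.
ΔM = M₂ − M₁ = 196.1771 − 305.8539 = -109.6768 million.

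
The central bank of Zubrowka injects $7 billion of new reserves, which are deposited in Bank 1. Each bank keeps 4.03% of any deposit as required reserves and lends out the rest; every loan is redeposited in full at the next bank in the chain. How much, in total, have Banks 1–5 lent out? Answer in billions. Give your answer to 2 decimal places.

$30.99 billion

Bank i lends (1 − rr)^i of the original deposit: Bank 1 lends 7·0.9597 = 6.7179, Bank 2 lends 7·0.9597² ≈ 6.4472, and so on.
Summing a geometric series: total = 7·[0.9597·(1 − 0.9597^5) / (1 − 0.9597)] ≈ 30.9891 billion.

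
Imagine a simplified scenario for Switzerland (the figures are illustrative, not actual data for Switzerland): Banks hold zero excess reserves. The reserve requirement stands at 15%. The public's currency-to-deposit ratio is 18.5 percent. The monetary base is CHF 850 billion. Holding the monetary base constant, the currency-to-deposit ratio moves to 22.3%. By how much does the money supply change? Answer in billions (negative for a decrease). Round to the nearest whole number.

Initially m₁ = (1 + 0.185) / (0.15 + 0.185) ≈ 3.5373, so M₁ = 3.5373 × 850 = 3006.705 billion.
After the change m₂ = (1 + 0.223) / (0.15 + 0.223) ≈ 3.2788, so M₂ = 3.2788 × 850 = 2786.98 billion.
ΔM = M₂ − M₁ = 2786.98 − 3006.705 = -219.725 billion.

-220 billion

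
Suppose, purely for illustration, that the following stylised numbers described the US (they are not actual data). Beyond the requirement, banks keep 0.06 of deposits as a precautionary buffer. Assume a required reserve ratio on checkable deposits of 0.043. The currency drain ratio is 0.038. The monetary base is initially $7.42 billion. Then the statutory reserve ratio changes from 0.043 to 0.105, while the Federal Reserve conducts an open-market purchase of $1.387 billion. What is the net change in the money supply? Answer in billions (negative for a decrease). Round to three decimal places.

-9.591 billion

Before: m₁ = (1 + 0.038) / (0.043 + 0.06 + 0.038) ≈ 7.36170, MB₁ = 7.42, so M₁ = 7.36170 × 7.42 ≈ 54.6238 billion.
After: m₂ = (1 + 0.038) / (0.105 + 0.06 + 0.038) ≈ 5.11330, MB₂ = 7.42 + 1.387 = 8.807, so M₂ = 5.11330 × 8.807 ≈ 45.0328 billion.
ΔM = M₂ − M₁ = 45.0328 − 54.6238 = -9.591 billion.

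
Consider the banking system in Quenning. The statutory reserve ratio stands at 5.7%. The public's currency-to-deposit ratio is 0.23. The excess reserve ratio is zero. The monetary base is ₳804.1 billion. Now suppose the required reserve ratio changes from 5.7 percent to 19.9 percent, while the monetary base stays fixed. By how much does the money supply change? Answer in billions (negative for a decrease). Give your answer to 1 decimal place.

Initially m₁ = (1 + 0.23) / (0.057 + 0.23) ≈ 4.28571, so M₁ = 4.28571 × 804.1 ≈ 3446.1394 billion.
After the change m₂ = (1 + 0.23) / (0.199 + 0.23) ≈ 2.86713, so M₂ = 2.86713 × 804.1 ≈ 2305.4592 billion.
ΔM = M₂ − M₁ = 2305.4592 − 3446.1394 = -1140.6802 billion.

-1140.7 billion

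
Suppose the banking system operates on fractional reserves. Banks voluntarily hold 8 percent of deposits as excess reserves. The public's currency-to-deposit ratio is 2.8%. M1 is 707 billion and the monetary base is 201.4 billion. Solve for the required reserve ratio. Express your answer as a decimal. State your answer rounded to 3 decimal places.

Using m = M/MB = 707/201.4 ≈ 3.510427. Since m = (1 + c)/(c + rr + e), the denominator satisfies c + rr + e = (1 + c)/m = (1 + 0.028) / 3.510427 ≈ 0.292842.
With c = 0.028 and e = 0.08, the required reserve ratio is 0.292842 − 0.028 − 0.08 = 0.184842.

0.185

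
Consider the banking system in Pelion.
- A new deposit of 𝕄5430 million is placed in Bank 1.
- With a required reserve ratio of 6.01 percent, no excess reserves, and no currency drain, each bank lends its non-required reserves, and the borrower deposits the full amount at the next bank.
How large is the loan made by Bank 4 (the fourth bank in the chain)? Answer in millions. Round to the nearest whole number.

𝕄4238 million

Each bank lends a fraction (1 − rr) = 0.9399 of the deposit it receives, so Bank 4 receives 5430·0.9399^3 and lends 5430·0.9399^4 ≈ 4237.6631 million.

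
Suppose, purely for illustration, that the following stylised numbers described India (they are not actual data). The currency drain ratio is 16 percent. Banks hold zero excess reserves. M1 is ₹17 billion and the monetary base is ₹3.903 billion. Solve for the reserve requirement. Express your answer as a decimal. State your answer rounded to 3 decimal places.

0.106

Using m = M/MB = 17/3.903 ≈ 4.355624. Since m = (1 + c)/(c + rr + e), the denominator satisfies c + rr + e = (1 + c)/m = (1 + 0.16) / 4.355624 ≈ 0.266322.
With c = 0.16 and e = 0, the reserve requirement is 0.266322 − 0.16 − 0 = 0.106322.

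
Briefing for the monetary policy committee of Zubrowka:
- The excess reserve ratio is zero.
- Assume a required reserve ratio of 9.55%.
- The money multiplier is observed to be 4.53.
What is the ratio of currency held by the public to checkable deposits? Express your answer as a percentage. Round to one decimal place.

Using m = 4.53. From m = (1 + c)/(c + rr + e), rearranging gives 1 + c = m·(c + rr + e), so c·(1 − m) = m·(rr + e) − 1.
Hence c = [m·(rr + e) − 1]/(1 − m) = [4.53 × (0.0955 + 0) − 1] / (1 − 4.53) ≈ 0.160732.

16.1%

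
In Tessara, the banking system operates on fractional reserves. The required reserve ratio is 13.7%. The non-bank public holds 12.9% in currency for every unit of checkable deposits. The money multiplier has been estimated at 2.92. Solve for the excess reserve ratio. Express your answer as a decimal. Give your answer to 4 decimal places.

Using m = 2.92. Since m = (1 + c)/(c + rr + e), the denominator satisfies c + rr + e = (1 + c)/m = (1 + 0.129) / 2.92 ≈ 0.386644.
With c = 0.129 and rr = 0.137, the excess reserve ratio is 0.386644 − 0.129 − 0.137 = 0.120644.

0.1206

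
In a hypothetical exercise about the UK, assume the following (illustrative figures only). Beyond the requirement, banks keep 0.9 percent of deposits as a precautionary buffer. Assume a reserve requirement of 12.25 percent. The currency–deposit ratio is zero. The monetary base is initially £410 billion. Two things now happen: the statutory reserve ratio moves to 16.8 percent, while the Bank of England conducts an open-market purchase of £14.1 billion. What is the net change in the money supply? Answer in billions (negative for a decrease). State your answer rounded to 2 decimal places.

Before: m₁ = 1 / (0.1225 + 0.009) ≈ 7.604563, MB₁ = 410, so M₁ = 7.604563 × 410 ≈ 3117.8708 billion.
After: m₂ = 1 / (0.168 + 0.009) ≈ 5.649718, MB₂ = 410 + 14.1 = 424.1, so M₂ = 5.649718 × 424.1 ≈ 2396.0454 billion.
ΔM = M₂ − M₁ = 2396.0454 − 3117.8708 = -721.8254 billion.

-721.83 billion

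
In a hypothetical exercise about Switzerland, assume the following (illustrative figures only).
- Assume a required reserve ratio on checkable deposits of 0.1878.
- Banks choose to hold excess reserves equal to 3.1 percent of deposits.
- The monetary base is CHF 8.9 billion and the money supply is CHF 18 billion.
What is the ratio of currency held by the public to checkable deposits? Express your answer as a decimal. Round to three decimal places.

Using m = M/MB = 18/8.9 ≈ 2.022472. From m = (1 + c)/(c + rr + e), rearranging gives 1 + c = m·(c + rr + e), so c·(1 − m) = m·(rr + e) − 1.
Hence c = [m·(rr + e) − 1]/(1 − m) = [2.022472 × (0.1878 + 0.031) − 1] / (1 − 2.022472) ≈ 0.545231.

0.545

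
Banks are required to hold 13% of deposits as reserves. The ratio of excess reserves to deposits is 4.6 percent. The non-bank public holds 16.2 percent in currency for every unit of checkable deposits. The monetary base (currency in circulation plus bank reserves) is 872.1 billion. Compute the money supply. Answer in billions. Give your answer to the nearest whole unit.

2998 billion

The money multiplier is m = (1 + c) / (rr + e + c) = (1 + 0.162) / (0.13 + 0.046 + 0.162) ≈ 3.4379.
So M = m × MB = 3.4379 × 872.1 ≈ 2998.1926 billion.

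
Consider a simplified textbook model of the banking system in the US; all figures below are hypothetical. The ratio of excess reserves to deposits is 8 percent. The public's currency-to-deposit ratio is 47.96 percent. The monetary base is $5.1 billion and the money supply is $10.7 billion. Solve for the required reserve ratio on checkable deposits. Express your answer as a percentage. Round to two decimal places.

Using m = M/MB = 10.7/5.1 ≈ 2.098039. Since m = (1 + c)/(c + rr + e), the denominator satisfies c + rr + e = (1 + c)/m = (1 + 0.4796) / 2.098039 ≈ 0.705230.
With c = 0.4796 and e = 0.08, the required reserve ratio on checkable deposits is 0.705230 − 0.4796 − 0.08 = 0.14563.

14.56%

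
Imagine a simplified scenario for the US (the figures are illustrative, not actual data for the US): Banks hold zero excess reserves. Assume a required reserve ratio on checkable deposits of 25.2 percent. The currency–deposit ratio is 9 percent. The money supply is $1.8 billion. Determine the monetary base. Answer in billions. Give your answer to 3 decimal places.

The money multiplier is m = (1 + c) / (rr + c) = (1 + 0.09) / (0.252 + 0.09) ≈ 3.18713.
MB = M / m = 1.8 / 3.18713 ≈ 0.5648 billion.

$0.565 billion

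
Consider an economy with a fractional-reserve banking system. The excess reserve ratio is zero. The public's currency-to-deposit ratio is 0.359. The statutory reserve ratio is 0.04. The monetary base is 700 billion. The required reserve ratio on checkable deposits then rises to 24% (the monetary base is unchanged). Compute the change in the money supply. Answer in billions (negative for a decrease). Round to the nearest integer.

-796 billion

Initially m₁ = (1 + 0.359) / (0.04 + 0.359) ≈ 3.4060, so M₁ = 3.4060 × 700 = 2384.2 billion.
After the change m₂ = (1 + 0.359) / (0.24 + 0.359) ≈ 2.2688, so M₂ = 2.2688 × 700 = 1588.16 billion.
ΔM = M₂ − M₁ = 1588.16 − 2384.2 = -796.04 billion.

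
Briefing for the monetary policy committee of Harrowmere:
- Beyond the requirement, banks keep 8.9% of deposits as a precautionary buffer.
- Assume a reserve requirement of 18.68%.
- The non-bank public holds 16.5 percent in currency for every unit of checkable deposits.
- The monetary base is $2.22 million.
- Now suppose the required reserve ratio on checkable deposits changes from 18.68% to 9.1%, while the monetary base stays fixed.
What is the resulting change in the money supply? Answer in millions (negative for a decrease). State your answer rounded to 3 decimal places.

Initially m₁ = (1 + 0.165) / (0.1868 + 0.089 + 0.165) ≈ 2.64292, so M₁ = 2.64292 × 2.22 ≈ 5.8673 million.
After the change m₂ = (1 + 0.165) / (0.091 + 0.089 + 0.165) ≈ 3.37681, so M₂ = 3.37681 × 2.22 ≈ 7.4965 million.
ΔM = M₂ − M₁ = 7.4965 − 5.8673 = 1.6292 million.

$1.629 million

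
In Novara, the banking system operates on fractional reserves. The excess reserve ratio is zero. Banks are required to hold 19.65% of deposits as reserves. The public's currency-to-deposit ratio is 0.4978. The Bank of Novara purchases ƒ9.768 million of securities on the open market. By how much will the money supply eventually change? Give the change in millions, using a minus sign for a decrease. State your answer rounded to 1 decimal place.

ƒ21.1 million

The money multiplier is m = (1 + c) / (rr + c) = (1 + 0.4978) / (0.1965 + 0.4978) ≈ 2.1573.
The purchase adds 9.768 million of base, so ΔM = m × ΔMB = 2.1573 × (+9.768) ≈ 21.0725 million.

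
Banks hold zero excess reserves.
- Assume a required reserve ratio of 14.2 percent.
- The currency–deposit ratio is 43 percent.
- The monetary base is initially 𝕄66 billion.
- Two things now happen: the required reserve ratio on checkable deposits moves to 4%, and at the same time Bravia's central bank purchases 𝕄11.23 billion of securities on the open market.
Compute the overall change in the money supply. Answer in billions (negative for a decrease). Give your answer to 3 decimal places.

𝕄69.976 billion

Before: m₁ = (1 + 0.43) / (0.142 + 0.43) = 2.5, MB₁ = 66, so M₁ = 2.5 × 66 = 165 billion.
After: m₂ = (1 + 0.43) / (0.04 + 0.43) ≈ 3.042553, MB₂ = 66 + 11.23 = 77.23, so M₂ = 3.042553 × 77.23 ≈ 234.9764 billion.
ΔM = M₂ − M₁ = 234.9764 − 165 = 69.9764 billion.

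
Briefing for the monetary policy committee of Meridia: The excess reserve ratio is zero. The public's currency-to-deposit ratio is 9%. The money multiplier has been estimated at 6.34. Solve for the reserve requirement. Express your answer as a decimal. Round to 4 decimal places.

Using m = 6.34. Since m = (1 + c)/(c + rr + e), the denominator satisfies c + rr + e = (1 + c)/m = (1 + 0.09) / 6.34 ≈ 0.171924.
With c = 0.09 and e = 0, the reserve requirement is 0.171924 − 0.09 − 0 = 0.081924.

0.0819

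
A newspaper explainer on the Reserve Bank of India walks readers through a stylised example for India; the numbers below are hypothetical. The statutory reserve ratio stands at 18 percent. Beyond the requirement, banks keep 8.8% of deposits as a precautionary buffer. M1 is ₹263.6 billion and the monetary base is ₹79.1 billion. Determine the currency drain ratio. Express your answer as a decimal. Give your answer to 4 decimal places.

Using m = M/MB = 263.6/79.1 ≈ 3.332491. From m = (1 + c)/(c + rr + e), rearranging gives 1 + c = m·(c + rr + e), so c·(1 − m) = m·(rr + e) − 1.
Hence c = [m·(rr + e) − 1]/(1 − m) = [3.332491 × (0.18 + 0.088) − 1] / (1 − 3.332491) ≈ 0.045828.

0.0458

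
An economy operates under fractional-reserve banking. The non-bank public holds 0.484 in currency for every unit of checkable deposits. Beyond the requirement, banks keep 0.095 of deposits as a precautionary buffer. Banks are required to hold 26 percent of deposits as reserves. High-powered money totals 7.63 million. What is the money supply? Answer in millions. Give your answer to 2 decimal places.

13.50 million

The money multiplier is m = (1 + c) / (rr + e + c) = (1 + 0.484) / (0.26 + 0.095 + 0.484) ≈ 1.7688.
So M = m × MB = 1.7688 × 7.63 ≈ 13.4959 million.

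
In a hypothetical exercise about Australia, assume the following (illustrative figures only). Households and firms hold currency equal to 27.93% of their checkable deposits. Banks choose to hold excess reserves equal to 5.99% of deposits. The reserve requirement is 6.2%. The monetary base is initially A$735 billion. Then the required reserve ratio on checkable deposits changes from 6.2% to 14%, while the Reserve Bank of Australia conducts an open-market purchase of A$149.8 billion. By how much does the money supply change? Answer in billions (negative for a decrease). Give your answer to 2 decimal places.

Before: m₁ = (1 + 0.2793) / (0.062 + 0.0599 + 0.2793) ≈ 3.188684, MB₁ = 735, so M₁ = 3.188684 × 735 ≈ 2343.6827 billion.
After: m₂ = (1 + 0.2793) / (0.14 + 0.0599 + 0.2793) ≈ 2.669658, MB₂ = 735 + 149.8 = 884.8, so M₂ = 2.669658 × 884.8 ≈ 2362.1134 billion.
ΔM = M₂ − M₁ = 2362.1134 − 2343.6827 = 18.4307 billion.

A$18.43 billion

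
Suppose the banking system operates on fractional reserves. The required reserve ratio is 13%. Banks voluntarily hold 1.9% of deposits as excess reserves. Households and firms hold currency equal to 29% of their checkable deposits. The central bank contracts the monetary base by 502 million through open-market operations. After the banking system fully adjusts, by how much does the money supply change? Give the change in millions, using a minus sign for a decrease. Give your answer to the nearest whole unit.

-1475 million

The money multiplier is m = (1 + c) / (rr + e + c) = (1 + 0.29) / (0.13 + 0.019 + 0.29) ≈ 2.9385.
The sale removes 502 million of base, so ΔM = m × ΔMB = 2.9385 × (−502) = -1475.127 million.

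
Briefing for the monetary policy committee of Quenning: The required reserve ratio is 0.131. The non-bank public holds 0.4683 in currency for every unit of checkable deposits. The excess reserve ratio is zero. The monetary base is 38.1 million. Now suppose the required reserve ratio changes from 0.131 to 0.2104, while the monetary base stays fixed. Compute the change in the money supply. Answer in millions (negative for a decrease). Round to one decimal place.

Initially m₁ = (1 + 0.4683) / (0.131 + 0.4683) ≈ 2.45, so M₁ = 2.45 × 38.1 = 93.345 million.
After the change m₂ = (1 + 0.4683) / (0.2104 + 0.4683) ≈ 2.1634, so M₂ = 2.1634 × 38.1 ≈ 82.4255 million.
ΔM = M₂ − M₁ = 82.4255 − 93.345 = -10.9195 million.

-10.9 million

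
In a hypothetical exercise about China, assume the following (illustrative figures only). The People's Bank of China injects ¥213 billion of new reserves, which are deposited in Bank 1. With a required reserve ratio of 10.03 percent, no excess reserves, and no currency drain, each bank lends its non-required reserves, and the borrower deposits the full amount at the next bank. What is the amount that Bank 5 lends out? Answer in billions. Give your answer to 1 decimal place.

Each bank lends a fraction (1 − rr) = 0.8997 of the deposit it receives, so Bank 5 receives 213·0.8997^4 and lends 213·0.8997^5 ≈ 125.5649 billion.

¥125.6 billion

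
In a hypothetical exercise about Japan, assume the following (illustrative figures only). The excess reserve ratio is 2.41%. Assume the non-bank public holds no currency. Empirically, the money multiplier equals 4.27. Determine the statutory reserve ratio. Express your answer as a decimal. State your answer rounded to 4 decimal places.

Using m = 4.27. Since m = (1 + c)/(c + rr + e), the denominator satisfies c + rr + e = (1 + c)/m = (1 + 0) / 4.27 ≈ 0.234192.
With c = 0 and e = 0.0241, the statutory reserve ratio is 0.234192 − 0 − 0.0241 = 0.210092.

0.2101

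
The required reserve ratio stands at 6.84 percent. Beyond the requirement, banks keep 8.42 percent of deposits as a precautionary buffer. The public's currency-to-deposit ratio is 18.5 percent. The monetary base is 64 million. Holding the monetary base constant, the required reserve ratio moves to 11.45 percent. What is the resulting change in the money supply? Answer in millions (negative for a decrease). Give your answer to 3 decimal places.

Initially m₁ = (1 + 0.185) / (0.0684 + 0.0842 + 0.185) ≈ 3.510071, so M₁ = 3.510071 × 64 ≈ 224.6445 million.
After the change m₂ = (1 + 0.185) / (0.1145 + 0.0842 + 0.185) ≈ 3.088350, so M₂ = 3.088350 × 64 = 197.6544 million.
ΔM = M₂ − M₁ = 197.6544 − 224.6445 = -26.9901 million.

-26.990 million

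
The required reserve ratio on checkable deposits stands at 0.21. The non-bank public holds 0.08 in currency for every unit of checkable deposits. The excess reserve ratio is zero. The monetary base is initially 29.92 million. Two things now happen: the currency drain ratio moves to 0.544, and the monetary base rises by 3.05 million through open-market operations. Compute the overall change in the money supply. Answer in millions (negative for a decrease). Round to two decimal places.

-43.91 million

Before: m₁ = (1 + 0.08) / (0.21 + 0.08) ≈ 3.72414, MB₁ = 29.92, so M₁ = 3.72414 × 29.92 ≈ 111.4263 million.
After: m₂ = (1 + 0.544) / (0.21 + 0.544) ≈ 2.04775, MB₂ = 29.92 + 3.05 = 32.97, so M₂ = 2.04775 × 32.97 ≈ 67.5143 million.
ΔM = M₂ − M₁ = 67.5143 − 111.4263 = -43.912 million.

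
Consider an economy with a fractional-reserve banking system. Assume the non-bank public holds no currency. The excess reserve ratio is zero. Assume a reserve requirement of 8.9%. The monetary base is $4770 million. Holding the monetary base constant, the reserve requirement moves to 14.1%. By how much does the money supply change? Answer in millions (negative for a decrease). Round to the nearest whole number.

Initially m₁ = 1 / (0.089) ≈ 11.23596, so M₁ = 11.23596 × 4770 = 53595.5292 million.
After the change m₂ = 1 / (0.141) ≈ 7.09220, so M₂ = 7.09220 × 4770 = 33829.794 million.
ΔM = M₂ − M₁ = 33829.794 − 53595.5292 = -19765.7352 million.

-19766 million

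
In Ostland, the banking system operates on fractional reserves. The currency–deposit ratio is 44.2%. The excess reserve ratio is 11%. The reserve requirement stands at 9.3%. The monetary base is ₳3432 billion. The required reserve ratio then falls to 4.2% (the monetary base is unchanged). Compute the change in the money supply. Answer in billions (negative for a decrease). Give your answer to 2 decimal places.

₳658.77 billion

Initially m₁ = (1 + 0.442) / (0.093 + 0.11 + 0.442) ≈ 2.2356589, so M₁ = 2.2356589 × 3432 ≈ 7672.7813 billion.
After the change m₂ = (1 + 0.442) / (0.042 + 0.11 + 0.442) ≈ 2.4276094, so M₂ = 2.4276094 × 3432 ≈ 8331.5555 billion.
ΔM = M₂ − M₁ = 8331.5555 − 7672.7813 = 658.7742 billion.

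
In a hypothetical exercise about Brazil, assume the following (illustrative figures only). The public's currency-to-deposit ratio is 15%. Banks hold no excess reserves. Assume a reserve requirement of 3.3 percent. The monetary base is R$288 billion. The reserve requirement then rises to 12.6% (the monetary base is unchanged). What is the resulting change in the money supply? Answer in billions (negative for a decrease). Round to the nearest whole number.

-610 billion

Initially m₁ = (1 + 0.15) / (0.033 + 0.15) ≈ 6.2842, so M₁ = 6.2842 × 288 = 1809.8496 billion.
After the change m₂ = (1 + 0.15) / (0.126 + 0.15) ≈ 4.1667, so M₂ = 4.1667 × 288 = 1200.0096 billion.
ΔM = M₂ − M₁ = 1200.0096 − 1809.8496 = -609.84 billion.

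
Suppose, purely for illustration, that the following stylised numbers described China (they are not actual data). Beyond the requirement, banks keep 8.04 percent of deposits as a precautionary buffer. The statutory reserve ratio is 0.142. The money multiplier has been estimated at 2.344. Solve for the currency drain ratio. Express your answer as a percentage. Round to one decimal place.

35.6%

Using m = 2.344. From m = (1 + c)/(c + rr + e), rearranging gives 1 + c = m·(c + rr + e), so c·(1 − m) = m·(rr + e) − 1.
Hence c = [m·(rr + e) − 1]/(1 − m) = [2.344 × (0.142 + 0.0804) − 1] / (1 − 2.344) ≈ 0.356171.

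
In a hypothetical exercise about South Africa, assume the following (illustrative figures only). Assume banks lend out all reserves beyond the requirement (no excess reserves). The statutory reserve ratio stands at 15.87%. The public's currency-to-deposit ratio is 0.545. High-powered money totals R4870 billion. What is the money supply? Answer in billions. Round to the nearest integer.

The money multiplier is m = (1 + c) / (rr + c) = (1 + 0.545) / (0.1587 + 0.545) ≈ 2.19554.
So M = m × MB = 2.19554 × 4870 = 10692.2798 billion.

R10692 billion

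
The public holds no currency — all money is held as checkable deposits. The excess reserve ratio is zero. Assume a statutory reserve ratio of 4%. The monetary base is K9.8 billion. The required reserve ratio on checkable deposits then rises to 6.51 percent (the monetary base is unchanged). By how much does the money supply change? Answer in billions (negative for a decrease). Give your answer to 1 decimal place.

-94.5 billion

Initially m₁ = 1 / (0.04) = 25, so M₁ = 25 × 9.8 = 245 billion.
After the change m₂ = 1 / (0.0651) ≈ 15.3610, so M₂ = 15.3610 × 9.8 = 150.5378 billion.
ΔM = M₂ − M₁ = 150.5378 − 245 = -94.4622 billion.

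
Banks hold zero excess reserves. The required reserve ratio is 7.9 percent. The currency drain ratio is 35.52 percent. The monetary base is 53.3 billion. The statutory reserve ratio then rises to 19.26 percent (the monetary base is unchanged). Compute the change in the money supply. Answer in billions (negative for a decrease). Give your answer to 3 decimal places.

-34.498 billion

Initially m₁ = (1 + 0.3552) / (0.079 + 0.3552) ≈ 3.121142, so M₁ = 3.121142 × 53.3 ≈ 166.3569 billion.
After the change m₂ = (1 + 0.3552) / (0.1926 + 0.3552) ≈ 2.473896, so M₂ = 2.473896 × 53.3 ≈ 131.8587 billion.
ΔM = M₂ − M₁ = 131.8587 − 166.3569 = -34.4982 billion.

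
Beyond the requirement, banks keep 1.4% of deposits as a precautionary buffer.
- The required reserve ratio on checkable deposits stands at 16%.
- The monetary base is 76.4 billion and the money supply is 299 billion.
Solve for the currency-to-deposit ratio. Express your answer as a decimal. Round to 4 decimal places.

Using m = M/MB = 299/76.4 ≈ 3.913613. From m = (1 + c)/(c + rr + e), rearranging gives 1 + c = m·(c + rr + e), so c·(1 − m) = m·(rr + e) − 1.
Hence c = [m·(rr + e) − 1]/(1 − m) = [3.913613 × (0.16 + 0.014) − 1] / (1 − 3.913613) ≈ 0.109497.

0.1095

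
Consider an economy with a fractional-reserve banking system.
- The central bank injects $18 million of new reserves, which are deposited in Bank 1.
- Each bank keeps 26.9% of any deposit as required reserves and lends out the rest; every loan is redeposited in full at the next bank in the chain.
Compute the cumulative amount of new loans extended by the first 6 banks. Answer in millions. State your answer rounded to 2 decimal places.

$41.45 million

Bank i lends (1 − rr)^i of the original deposit: Bank 1 lends 18·0.7310 = 13.1580, Bank 2 lends 18·0.7310² ≈ 9.6185, and so on.
Summing a geometric series: total = 18·[0.7310·(1 − 0.7310^6) / (1 − 0.7310)] ≈ 41.4510 million.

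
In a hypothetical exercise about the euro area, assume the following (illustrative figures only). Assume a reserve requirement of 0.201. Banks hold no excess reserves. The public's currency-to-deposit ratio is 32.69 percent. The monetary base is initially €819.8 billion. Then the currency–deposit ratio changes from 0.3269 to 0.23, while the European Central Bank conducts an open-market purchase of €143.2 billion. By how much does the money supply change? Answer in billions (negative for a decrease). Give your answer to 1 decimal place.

€687.6 billion

Before: m₁ = (1 + 0.3269) / (0.201 + 0.3269) ≈ 2.51354, MB₁ = 819.8, so M₁ = 2.51354 × 819.8 ≈ 2060.6001 billion.
After: m₂ = (1 + 0.23) / (0.201 + 0.23) ≈ 2.85383, MB₂ = 819.8 + 143.2 = 963, so M₂ = 2.85383 × 963 ≈ 2748.2383 billion.
ΔM = M₂ − M₁ = 2748.2383 − 2060.6001 = 687.6382 billion.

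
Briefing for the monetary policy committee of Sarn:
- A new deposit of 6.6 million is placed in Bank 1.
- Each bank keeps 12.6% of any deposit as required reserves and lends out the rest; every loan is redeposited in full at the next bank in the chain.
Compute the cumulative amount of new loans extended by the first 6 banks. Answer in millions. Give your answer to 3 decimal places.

Bank i lends (1 − rr)^i of the original deposit: Bank 1 lends 6.6·0.8740 = 5.7684, Bank 2 lends 6.6·0.8740² ≈ 5.0416, and so on.
Summing a geometric series: total = 6.6·[0.8740·(1 − 0.8740^6) / (1 − 0.8740)] ≈ 25.3752 million.

25.375 million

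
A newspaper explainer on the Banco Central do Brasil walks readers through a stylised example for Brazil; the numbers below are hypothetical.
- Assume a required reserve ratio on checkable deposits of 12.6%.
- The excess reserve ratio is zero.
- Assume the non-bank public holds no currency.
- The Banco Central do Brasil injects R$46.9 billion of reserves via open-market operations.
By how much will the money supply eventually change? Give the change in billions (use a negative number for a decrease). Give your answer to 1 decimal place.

The simple money multiplier is m = 1/rr = 1/0.126 ≈ 7.9365.
An open-market purchase increases the monetary base by 46.9 billion, so ΔM = m × ΔMB = 7.9365 × 46.9 ≈ 372.2218 billion.

R$372.2 billion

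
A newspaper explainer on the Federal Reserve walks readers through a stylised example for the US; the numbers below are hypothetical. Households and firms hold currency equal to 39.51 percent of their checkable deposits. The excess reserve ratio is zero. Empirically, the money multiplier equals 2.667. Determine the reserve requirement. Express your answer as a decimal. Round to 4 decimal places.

Using m = 2.667. Since m = (1 + c)/(c + rr + e), the denominator satisfies c + rr + e = (1 + c)/m = (1 + 0.3951) / 2.667 ≈ 0.523097.
With c = 0.3951 and e = 0, the reserve requirement is 0.523097 − 0.3951 − 0 = 0.127997.

0.1280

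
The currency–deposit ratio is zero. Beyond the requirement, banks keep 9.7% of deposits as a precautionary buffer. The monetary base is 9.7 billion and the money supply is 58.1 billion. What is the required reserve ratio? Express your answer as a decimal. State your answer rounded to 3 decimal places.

0.070

Using m = M/MB = 58.1/9.7 ≈ 5.989691. Since m = (1 + c)/(c + rr + e), the denominator satisfies c + rr + e = (1 + c)/m = (1 + 0) / 5.989691 ≈ 0.166954.
With c = 0 and e = 0.097, the required reserve ratio is 0.166954 − 0 − 0.097 = 0.069954.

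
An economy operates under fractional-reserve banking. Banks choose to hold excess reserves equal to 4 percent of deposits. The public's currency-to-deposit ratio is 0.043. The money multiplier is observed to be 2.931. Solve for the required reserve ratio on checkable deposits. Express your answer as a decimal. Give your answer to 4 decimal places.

0.2729

Using m = 2.931. Since m = (1 + c)/(c + rr + e), the denominator satisfies c + rr + e = (1 + c)/m = (1 + 0.043) / 2.931 ≈ 0.355851.
With c = 0.043 and e = 0.04, the required reserve ratio on checkable deposits is 0.355851 − 0.043 − 0.04 = 0.272851.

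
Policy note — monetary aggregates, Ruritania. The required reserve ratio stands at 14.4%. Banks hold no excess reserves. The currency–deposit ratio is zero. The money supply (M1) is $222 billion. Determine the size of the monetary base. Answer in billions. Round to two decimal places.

With no currency drain and no excess reserves, the money multiplier is m = 1/rr = 1/0.144 ≈ 6.944444.
The monetary base is MB = M / m = 222 / 6.944444 ≈ 31.968 billion.

$31.97 billion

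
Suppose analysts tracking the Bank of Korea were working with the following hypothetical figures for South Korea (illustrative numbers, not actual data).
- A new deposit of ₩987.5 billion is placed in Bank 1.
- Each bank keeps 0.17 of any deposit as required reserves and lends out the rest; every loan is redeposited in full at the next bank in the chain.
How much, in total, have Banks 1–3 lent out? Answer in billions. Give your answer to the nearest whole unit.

Bank i lends (1 − rr)^i of the original deposit: Bank 1 lends 987.5·0.8300 = 819.6250, Bank 2 lends 987.5·0.8300² ≈ 680.2887, and so on.
Summing a geometric series: total = 987.5·[0.8300·(1 − 0.8300^3) / (1 − 0.8300)] ≈ 2064.5534 billion.

₩2065 billion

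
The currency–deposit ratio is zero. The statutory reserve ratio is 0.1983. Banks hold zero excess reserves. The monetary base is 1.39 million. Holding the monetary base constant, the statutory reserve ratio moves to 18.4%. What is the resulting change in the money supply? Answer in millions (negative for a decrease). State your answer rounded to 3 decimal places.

0.545 million

Initially m₁ = 1 / (0.1983) ≈ 5.04286, so M₁ = 5.04286 × 1.39 ≈ 7.0096 million.
After the change m₂ = 1 / (0.184) ≈ 5.43478, so M₂ = 5.43478 × 1.39 ≈ 7.5543 million.
ΔM = M₂ − M₁ = 7.5543 − 7.0096 = 0.5447 million.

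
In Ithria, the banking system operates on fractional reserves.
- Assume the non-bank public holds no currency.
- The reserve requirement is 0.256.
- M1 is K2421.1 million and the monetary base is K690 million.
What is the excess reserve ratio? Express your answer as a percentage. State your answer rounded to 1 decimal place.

Using m = M/MB = 2421.1/690 ≈ 3.508841. Since m = (1 + c)/(c + rr + e), the denominator satisfies c + rr + e = (1 + c)/m = (1 + 0) / 3.508841 ≈ 0.284994.
With c = 0 and rr = 0.256, the excess reserve ratio is 0.284994 − 0 − 0.256 = 0.028994.

2.9%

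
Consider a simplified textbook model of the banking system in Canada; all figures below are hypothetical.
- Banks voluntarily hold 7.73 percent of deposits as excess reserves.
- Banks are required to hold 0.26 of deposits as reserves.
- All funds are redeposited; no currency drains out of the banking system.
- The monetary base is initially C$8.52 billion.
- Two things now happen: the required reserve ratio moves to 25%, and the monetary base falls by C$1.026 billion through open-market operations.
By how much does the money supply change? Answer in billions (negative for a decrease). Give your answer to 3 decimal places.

Before: m₁ = 1 / (0.26 + 0.0773) ≈ 2.96472, MB₁ = 8.52, so M₁ = 2.96472 × 8.52 ≈ 25.2594 billion.
After: m₂ = 1 / (0.25 + 0.0773) ≈ 3.05530, MB₂ = 8.52 − 1.026 = 7.494, so M₂ = 3.05530 × 7.494 ≈ 22.8964 billion.
ΔM = M₂ − M₁ = 22.8964 − 25.2594 = -2.363 billion.

-2.363 billion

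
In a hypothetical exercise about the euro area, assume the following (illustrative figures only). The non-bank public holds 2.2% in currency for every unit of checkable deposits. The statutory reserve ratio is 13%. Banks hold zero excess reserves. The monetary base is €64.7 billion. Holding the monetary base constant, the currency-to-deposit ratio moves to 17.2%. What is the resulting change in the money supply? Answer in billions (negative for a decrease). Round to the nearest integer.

-184 billion

Initially m₁ = (1 + 0.022) / (0.13 + 0.022) ≈ 6.7237, so M₁ = 6.7237 × 64.7 ≈ 435.0234 billion.
After the change m₂ = (1 + 0.172) / (0.13 + 0.172) ≈ 3.8808, so M₂ = 3.8808 × 64.7 ≈ 251.0878 billion.
ΔM = M₂ − M₁ = 251.0878 − 435.0234 = -183.9356 billion.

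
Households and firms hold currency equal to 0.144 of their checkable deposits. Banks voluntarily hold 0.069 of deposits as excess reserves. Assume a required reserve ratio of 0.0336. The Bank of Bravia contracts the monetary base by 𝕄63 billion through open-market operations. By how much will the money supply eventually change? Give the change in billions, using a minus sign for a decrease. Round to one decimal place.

-292.3 billion

The money multiplier is m = (1 + c) / (rr + e + c) = (1 + 0.144) / (0.0336 + 0.069 + 0.144) ≈ 4.6391.
The sale removes 63 billion of base, so ΔM = m × ΔMB = 4.6391 × (−63) = -292.2633 billion.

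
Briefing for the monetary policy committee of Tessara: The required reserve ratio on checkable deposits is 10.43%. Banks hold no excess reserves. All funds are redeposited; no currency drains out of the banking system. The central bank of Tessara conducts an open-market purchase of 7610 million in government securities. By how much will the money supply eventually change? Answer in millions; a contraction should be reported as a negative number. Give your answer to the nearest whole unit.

The simple money multiplier is m = 1/rr = 1/0.1043 ≈ 9.58773.
An open-market purchase increases the monetary base by 7610 million, so ΔM = m × ΔMB = 9.58773 × 7610 = 72962.6253 million.

72963 million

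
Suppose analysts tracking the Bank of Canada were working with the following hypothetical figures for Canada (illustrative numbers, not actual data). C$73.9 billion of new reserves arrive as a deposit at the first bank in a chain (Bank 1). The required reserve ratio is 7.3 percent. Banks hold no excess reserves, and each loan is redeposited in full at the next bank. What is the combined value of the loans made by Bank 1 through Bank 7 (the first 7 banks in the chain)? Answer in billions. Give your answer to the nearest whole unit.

Bank i lends (1 − rr)^i of the original deposit: Bank 1 lends 73.9·0.9270 = 68.5053, Bank 2 lends 73.9·0.9270² ≈ 63.5044, and so on.
Summing a geometric series: total = 73.9·[0.9270·(1 − 0.9270^7) / (1 − 0.9270)] ≈ 386.4029 billion.

C$386 billion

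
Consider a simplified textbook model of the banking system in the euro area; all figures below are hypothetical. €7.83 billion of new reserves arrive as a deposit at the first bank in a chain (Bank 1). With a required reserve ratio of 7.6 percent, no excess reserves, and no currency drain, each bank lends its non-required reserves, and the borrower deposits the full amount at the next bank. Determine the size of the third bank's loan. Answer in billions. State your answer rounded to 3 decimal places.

€6.177 billion

Each bank lends a fraction (1 − rr) = 0.9240 of the deposit it receives, so Bank 3 receives 7.83·0.9240^2 and lends 7.83·0.9240^3 ≈ 6.1770 billion.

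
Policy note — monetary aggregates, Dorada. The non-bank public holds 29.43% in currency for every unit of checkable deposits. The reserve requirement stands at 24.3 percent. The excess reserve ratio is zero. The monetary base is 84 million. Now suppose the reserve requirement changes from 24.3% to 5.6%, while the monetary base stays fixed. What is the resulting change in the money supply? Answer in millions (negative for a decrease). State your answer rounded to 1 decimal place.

108.0 million

Initially m₁ = (1 + 0.2943) / (0.243 + 0.2943) ≈ 2.4089, so M₁ = 2.4089 × 84 = 202.3476 million.
After the change m₂ = (1 + 0.2943) / (0.056 + 0.2943) ≈ 3.6948, so M₂ = 3.6948 × 84 = 310.3632 million.
ΔM = M₂ − M₁ = 310.3632 − 202.3476 = 108.0156 million.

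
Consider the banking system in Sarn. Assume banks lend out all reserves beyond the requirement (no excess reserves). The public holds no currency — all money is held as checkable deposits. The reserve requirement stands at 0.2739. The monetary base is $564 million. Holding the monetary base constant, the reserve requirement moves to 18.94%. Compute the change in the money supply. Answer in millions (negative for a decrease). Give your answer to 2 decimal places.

Initially m₁ = 1 / (0.2739) ≈ 3.650968, so M₁ = 3.650968 × 564 ≈ 2059.146 million.
After the change m₂ = 1 / (0.1894) ≈ 5.279831, so M₂ = 5.279831 × 564 ≈ 2977.8247 million.
ΔM = M₂ − M₁ = 2977.8247 − 2059.146 = 918.6787 million.

$918.68 million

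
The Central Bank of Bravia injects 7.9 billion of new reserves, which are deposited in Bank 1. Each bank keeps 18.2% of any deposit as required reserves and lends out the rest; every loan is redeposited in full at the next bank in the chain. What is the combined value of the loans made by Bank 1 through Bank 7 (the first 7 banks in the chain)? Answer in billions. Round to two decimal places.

Bank i lends (1 − rr)^i of the original deposit: Bank 1 lends 7.9·0.8180 = 6.4622, Bank 2 lends 7.9·0.8180² ≈ 5.2861, and so on.
Summing a geometric series: total = 7.9·[0.8180·(1 − 0.8180^7) / (1 − 0.8180)] ≈ 26.8053 billion.

26.81 billion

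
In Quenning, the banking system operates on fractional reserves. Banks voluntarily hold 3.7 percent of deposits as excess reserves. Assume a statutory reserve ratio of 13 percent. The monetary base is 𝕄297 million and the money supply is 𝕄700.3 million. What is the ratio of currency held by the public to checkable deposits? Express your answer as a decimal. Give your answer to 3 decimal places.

Using m = M/MB = 700.3/297 ≈ 2.357912. From m = (1 + c)/(c + rr + e), rearranging gives 1 + c = m·(c + rr + e), so c·(1 − m) = m·(rr + e) − 1.
Hence c = [m·(rr + e) − 1]/(1 − m) = [2.357912 × (0.13 + 0.037) − 1] / (1 − 2.357912) ≈ 0.446442.

0.446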